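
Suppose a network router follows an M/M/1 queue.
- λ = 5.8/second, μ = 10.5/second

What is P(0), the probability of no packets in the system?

ρ = λ/μ = 5.8/10.5 = 0.5524
P(0) = 1 - ρ = 1 - 0.5524 = 0.4476
The server is idle 44.76% of the time.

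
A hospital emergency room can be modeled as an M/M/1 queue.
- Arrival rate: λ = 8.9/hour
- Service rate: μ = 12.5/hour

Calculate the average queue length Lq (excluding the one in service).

ρ = λ/μ = 8.9/12.5 = 0.7120
For M/M/1: Lq = λ²/(μ(μ-λ))
Lq = 79.21/(12.5 × 3.60)
Lq = 1.7602 patients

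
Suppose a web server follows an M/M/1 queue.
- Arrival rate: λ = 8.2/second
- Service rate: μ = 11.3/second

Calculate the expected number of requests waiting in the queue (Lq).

ρ = λ/μ = 8.2/11.3 = 0.7257
For M/M/1: Lq = λ²/(μ(μ-λ))
Lq = 67.24/(11.3 × 3.10)
Lq = 1.9195 requests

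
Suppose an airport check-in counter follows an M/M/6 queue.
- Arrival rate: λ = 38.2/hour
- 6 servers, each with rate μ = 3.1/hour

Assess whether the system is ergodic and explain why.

Stability requires ρ = λ/(cμ) < 1
ρ = 38.2/(6 × 3.1) = 38.2/18.60 = 2.0538
Since 2.0538 ≥ 1, the system is UNSTABLE.
Need c > λ/μ = 38.2/3.1 = 12.32.
Minimum servers needed: c = 13.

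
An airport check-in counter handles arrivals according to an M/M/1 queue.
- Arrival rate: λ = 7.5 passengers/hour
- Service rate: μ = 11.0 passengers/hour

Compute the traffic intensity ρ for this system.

Server utilization: ρ = λ/μ
ρ = 7.5/11.0 = 0.6818
The server is busy 68.18% of the time.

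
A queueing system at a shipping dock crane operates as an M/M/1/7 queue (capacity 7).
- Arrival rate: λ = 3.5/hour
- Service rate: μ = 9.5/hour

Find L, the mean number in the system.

ρ = λ/μ = 3.5/9.5 = 0.36842
P₀ = (1-ρ)/(1-ρ^(K+1)) = (1-0.36842)/(1-0.36842^8) = 0.6316/0.9997 = 0.6318
P_K = P₀×ρ^K = 0.6318 × 0.36842^7 = 0.6318 × 0.0009213 = 0.0005821
L = ρ[1 - (K+1)ρ^K + Kρ^(K+1)] / [(1-ρ)(1-ρ^(K+1))]
L = 0.36842 × (1 - 8×0.0009213 + 7×0.0003394) / ((1 - 0.36842) × (1 - 0.0003394)) = 0.5806 containers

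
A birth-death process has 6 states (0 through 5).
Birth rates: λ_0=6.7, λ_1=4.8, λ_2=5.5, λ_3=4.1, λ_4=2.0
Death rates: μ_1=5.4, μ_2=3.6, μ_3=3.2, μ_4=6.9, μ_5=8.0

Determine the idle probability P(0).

Ratios P(n)/P(0) = (λ₀···λₙ₋₁)/(μ₁···μₙ):
P(1)/P(0) = (6.7)/(5.4) = 1.2407
P(2)/P(0) = (6.7×4.8)/(5.4×3.6) = 1.6543
P(3)/P(0) = (6.7×4.8×5.5)/(5.4×3.6×3.2) = 2.8434
P(4)/P(0) = (6.7×4.8×5.5×4.1)/(5.4×3.6×3.2×6.9) = 1.6895
P(5)/P(0) = (6.7×4.8×5.5×4.1×2.0)/(5.4×3.6×3.2×6.9×8.0) = 0.4224

Normalization: ∑ P(n) = 1
P(0) × (1.0000 + 1.2407 + 1.6543 + 2.8434 + 1.6895 + 0.4224) = 1
P(0) × 8.8503 = 1
P(0) = 1/8.8503 = 0.1130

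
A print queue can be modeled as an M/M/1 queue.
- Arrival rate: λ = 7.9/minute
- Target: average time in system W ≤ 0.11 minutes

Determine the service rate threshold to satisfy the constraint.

For M/M/1: W = 1/(μ-λ)
Need W ≤ 0.11, so 1/(μ-λ) ≤ 0.11
μ - λ ≥ 1/0.11 = 9.0909
μ ≥ 7.9 + 9.0909 = 16.9909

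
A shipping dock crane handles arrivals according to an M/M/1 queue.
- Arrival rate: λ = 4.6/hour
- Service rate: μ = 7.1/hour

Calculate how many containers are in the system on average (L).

ρ = λ/μ = 4.6/7.1 = 0.6479
For M/M/1: L = λ/(μ-λ)
L = 4.6/(7.1-4.6) = 4.6/2.50
L = 1.8400 containers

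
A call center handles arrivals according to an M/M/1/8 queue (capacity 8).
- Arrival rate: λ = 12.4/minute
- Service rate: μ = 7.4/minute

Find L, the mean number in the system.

ρ = λ/μ = 12.4/7.4 = 1.67568
P₀ = (1-ρ)/(1-ρ^(K+1)) = (1-1.67568)/(1-1.67568^9) = -0.6757/-103.1645 = 0.006550
P_K = P₀×ρ^K = 0.0065495 × 1.67568^8 = 0.0065495 × 62.1625 = 0.4071
L = ρ[1 - (K+1)ρ^K + Kρ^(K+1)] / [(1-ρ)(1-ρ^(K+1))]
L = 1.67568 × (1 - 9×62.16253 + 8×104.1645) / ((1 - 1.67568) × (1 - 104.1645)) = 6.6072 calls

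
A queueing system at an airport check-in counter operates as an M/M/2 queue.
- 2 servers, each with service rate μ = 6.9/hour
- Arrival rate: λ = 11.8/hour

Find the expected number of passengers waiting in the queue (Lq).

Traffic intensity: ρ = λ/(cμ) = 11.8/(2×6.9) = 0.8551
Since ρ = 0.8551 < 1, system is stable.
Offered load a = λ/μ = cρ = 11.8/6.9 = 1.7101
P₀ = [ Σₙ₌₀^1 aⁿ/n! + a^2/(2!(1-ρ)) ]⁻¹
Σ = a^0/0! + a^1/1! = 1.0000 + 1.7101 = 2.7101
a^2/(2!(1-ρ)) = 2.924596/(2 × 0.1449275) = 10.0899
P₀ = 1/(2.7101 + 10.0899) = 0.07812
Lq = P₀·a^2·ρ / (2!(1-ρ)²) = 0.078125 × 2.9246 × 0.85507 / (2 × 0.021004) = 4.6508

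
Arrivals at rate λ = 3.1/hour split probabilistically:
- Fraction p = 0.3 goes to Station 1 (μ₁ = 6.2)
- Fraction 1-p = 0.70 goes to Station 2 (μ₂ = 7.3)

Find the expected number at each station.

Effective rates: λ₁ = 3.1×0.3 = 0.93, λ₂ = 3.1×0.70 = 2.17
Station 1: ρ₁ = 0.93/6.2 = 0.1500, L₁ = ρ₁/(1-ρ₁) = 0.1500/(1-0.1500) = 0.1765
Station 2: ρ₂ = 2.17/7.3 = 0.29726, L₂ = ρ₂/(1-ρ₂) = 0.29726/(1-0.29726) = 0.4230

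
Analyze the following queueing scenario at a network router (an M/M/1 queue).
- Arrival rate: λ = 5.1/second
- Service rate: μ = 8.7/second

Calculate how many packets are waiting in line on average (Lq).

ρ = λ/μ = 5.1/8.7 = 0.5862
For M/M/1: Lq = λ²/(μ(μ-λ))
Lq = 26.01/(8.7 × 3.60)
Lq = 0.8305 packets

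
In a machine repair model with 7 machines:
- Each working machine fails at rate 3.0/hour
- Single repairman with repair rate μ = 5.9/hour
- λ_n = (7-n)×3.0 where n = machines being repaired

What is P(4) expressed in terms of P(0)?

P(4)/P(0) = ∏_{i=0}^{4-1} λ_i/μ_{i+1}
= (7-0)×3.0/5.9 × (7-1)×3.0/5.9 × (7-2)×3.0/5.9 × (7-3)×3.0/5.9
= 56.1508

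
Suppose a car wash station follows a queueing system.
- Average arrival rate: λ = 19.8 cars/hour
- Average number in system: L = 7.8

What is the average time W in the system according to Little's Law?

Little's Law: L = λW, so W = L/λ
W = 7.8/19.8 = 0.3939 hours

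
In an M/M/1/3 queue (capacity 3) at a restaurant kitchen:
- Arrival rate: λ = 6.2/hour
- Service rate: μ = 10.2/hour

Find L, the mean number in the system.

ρ = λ/μ = 6.2/10.2 = 0.6078
P₀ = (1-ρ)/(1-ρ^(K+1)) = (1-0.6078)/(1-0.6078^4) = 0.3922/0.8635 = 0.4542
P_K = P₀×ρ^K = 0.4542 × 0.6078^3 = 0.4542 × 0.2245 = 0.1020
L = ρ[1 - (K+1)ρ^K + Kρ^(K+1)] / [(1-ρ)(1-ρ^(K+1))]
L = 0.6078 × (1 - 4×0.22453 + 3×0.13647) / ((1 - 0.6078) × (1 - 0.13647)) = 0.9176 orders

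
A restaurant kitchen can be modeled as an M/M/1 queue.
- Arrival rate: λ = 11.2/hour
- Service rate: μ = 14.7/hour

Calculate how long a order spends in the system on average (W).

First, compute utilization: ρ = λ/μ = 11.2/14.7 = 0.7619
For M/M/1: W = 1/(μ-λ)
W = 1/(14.7-11.2) = 1/3.50
W = 0.2857 hours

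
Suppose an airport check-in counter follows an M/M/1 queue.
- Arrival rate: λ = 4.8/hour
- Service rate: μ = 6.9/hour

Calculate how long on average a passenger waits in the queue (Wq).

First, compute utilization: ρ = λ/μ = 4.8/6.9 = 0.6957
For M/M/1: Wq = λ/(μ(μ-λ))
Wq = 4.8/(6.9 × (6.9-4.8))
Wq = 4.8/(6.9 × 2.10)
Wq = 0.3313 hours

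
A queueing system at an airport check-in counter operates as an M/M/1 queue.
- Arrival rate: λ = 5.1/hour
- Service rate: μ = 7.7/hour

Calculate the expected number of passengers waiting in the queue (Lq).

ρ = λ/μ = 5.1/7.7 = 0.6623
For M/M/1: Lq = λ²/(μ(μ-λ))
Lq = 26.01/(7.7 × 2.60)
Lq = 1.2992 passengers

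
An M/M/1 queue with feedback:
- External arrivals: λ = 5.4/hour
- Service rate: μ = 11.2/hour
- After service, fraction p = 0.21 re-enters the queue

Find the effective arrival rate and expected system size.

Effective arrival rate: λ_eff = λ/(1-p) = 5.4/(1-0.21) = 5.4/0.79 = 6.8354
ρ = λ_eff/μ = 6.8354/11.2 = 0.6103
L = ρ/(1-ρ) = 0.6103/(1-0.6103) = 1.5661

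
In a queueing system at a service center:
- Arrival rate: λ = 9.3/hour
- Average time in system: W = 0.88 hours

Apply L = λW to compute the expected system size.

Little's Law: L = λW
L = 9.3 × 0.88 = 8.1840 customers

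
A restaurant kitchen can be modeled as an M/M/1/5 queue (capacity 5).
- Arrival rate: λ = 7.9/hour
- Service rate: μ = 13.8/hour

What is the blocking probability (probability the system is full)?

ρ = λ/μ = 7.9/13.8 = 0.57246
P₀ = (1-ρ)/(1-ρ^(K+1)) = (1-0.57246)/(1-0.57246^6) = 0.4275/0.9648 = 0.4431
P_K = P₀×ρ^K = 0.4431 × 0.57246^5 = 0.4431 × 0.06148 = 0.02724
Blocking probability = 2.72%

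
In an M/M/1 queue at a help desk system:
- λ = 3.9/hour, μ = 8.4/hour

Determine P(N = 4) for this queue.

ρ = λ/μ = 3.9/8.4 = 0.46429
P(n) = (1-ρ)ρⁿ
P(4) = (1-0.46429) × 0.46429^4
P(4) = 0.5357 × 0.04647
P(4) = 0.02489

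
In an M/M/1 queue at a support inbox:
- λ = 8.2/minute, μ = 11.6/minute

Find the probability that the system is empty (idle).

ρ = λ/μ = 8.2/11.6 = 0.7069
P(0) = 1 - ρ = 1 - 0.7069 = 0.2931
The server is idle 29.31% of the time.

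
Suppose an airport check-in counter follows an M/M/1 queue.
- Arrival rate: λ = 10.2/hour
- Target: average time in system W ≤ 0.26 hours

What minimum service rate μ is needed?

For M/M/1: W = 1/(μ-λ)
Need W ≤ 0.26, so 1/(μ-λ) ≤ 0.26
μ - λ ≥ 1/0.26 = 3.8462
μ ≥ 10.2 + 3.8462 = 14.0462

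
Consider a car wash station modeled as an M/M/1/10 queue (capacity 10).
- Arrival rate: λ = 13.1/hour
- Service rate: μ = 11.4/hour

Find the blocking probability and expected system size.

ρ = λ/μ = 13.1/11.4 = 1.149123
P₀ = (1-ρ)/(1-ρ^(K+1)) = (1-1.149123)/(1-1.149123^11) = -0.14912/-3.6135 = 0.04127
P_K = P₀×ρ^K = 0.04127 × 1.149123^10 = 0.04127 × 4.0148 = 0.1657
Blocking probability P_10 = 0.1657 (16.57%)
L = ρ[1 - (K+1)ρ^K + Kρ^(K+1)] / [(1-ρ)(1-ρ^(K+1))]
L = 1.149123 × (1 - 11×4.0148 + 10×4.6135) / ((1 - 1.149123) × (1 - 4.6135)) = 6.3383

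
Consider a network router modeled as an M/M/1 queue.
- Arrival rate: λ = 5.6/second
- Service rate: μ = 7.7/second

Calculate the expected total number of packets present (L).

ρ = λ/μ = 5.6/7.7 = 0.7273
For M/M/1: L = λ/(μ-λ)
L = 5.6/(7.7-5.6) = 5.6/2.10
L = 2.6667 packets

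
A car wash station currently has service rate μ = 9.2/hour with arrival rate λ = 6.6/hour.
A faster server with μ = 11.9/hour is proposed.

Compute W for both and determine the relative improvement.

System 1: ρ₁ = 6.6/9.2 = 0.7174, W₁ = 1/(9.2-6.6) = 0.3846
System 2: ρ₂ = 6.6/11.9 = 0.5546, W₂ = 1/(11.9-6.6) = 0.1887
Improvement: (W₁-W₂)/W₁ = (0.3846-0.1887)/0.3846 = 50.94%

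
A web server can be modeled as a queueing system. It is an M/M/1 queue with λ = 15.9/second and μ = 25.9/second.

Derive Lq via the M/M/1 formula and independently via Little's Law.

Method 1 (direct): Lq = λ²/(μ(μ-λ)) = 252.81/(25.9 × 10.00) = 0.9761

Method 2 (Little's Law):
W = 1/(μ-λ) = 1/10.00 = 0.1000
Wq = W - 1/μ = 0.1000 - 0.03861 = 0.06139
Lq = λWq = 15.9 × 0.06139 = 0.9761 ✔ (matches Method 1)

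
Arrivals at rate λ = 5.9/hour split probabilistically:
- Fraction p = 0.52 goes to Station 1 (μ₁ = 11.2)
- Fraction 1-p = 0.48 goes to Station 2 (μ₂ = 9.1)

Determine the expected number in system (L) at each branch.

Effective rates: λ₁ = 5.9×0.52 = 3.068, λ₂ = 5.9×0.48 = 2.832
Station 1: ρ₁ = 3.068/11.2 = 0.27393, L₁ = ρ₁/(1-ρ₁) = 0.27393/(1-0.27393) = 0.3773
Station 2: ρ₂ = 2.832/9.1 = 0.3112, L₂ = ρ₂/(1-ρ₂) = 0.3112/(1-0.3112) = 0.4518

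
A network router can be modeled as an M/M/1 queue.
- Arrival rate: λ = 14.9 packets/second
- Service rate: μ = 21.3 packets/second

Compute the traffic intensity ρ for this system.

Server utilization: ρ = λ/μ
ρ = 14.9/21.3 = 0.6995
The server is busy 69.95% of the time.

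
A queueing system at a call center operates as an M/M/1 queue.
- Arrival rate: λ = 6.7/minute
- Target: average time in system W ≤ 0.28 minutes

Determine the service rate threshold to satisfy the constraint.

For M/M/1: W = 1/(μ-λ)
Need W ≤ 0.28, so 1/(μ-λ) ≤ 0.28
μ - λ ≥ 1/0.28 = 3.5714
μ ≥ 6.7 + 3.5714 = 10.2714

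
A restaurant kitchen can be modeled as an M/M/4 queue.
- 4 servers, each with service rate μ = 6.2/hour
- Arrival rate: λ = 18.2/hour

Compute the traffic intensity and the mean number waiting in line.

Traffic intensity: ρ = λ/(cμ) = 18.2/(4×6.2) = 0.7339
Since ρ = 0.7339 < 1, system is stable.
Offered load a = λ/μ = cρ = 18.2/6.2 = 2.9355
P₀ = [ Σₙ₌₀^3 aⁿ/n! + a^4/(4!(1-ρ)) ]⁻¹
Σ = a^0/0! + a^1/1! + a^2/2! + a^3/3! = 1.0000 + 2.9355 + 4.3085 + 4.2159 = 12.4599
a^4/(4!(1-ρ)) = 74.2538/(24 × 0.26613) = 11.6256
P₀ = 1/(12.4599 + 11.6256) = 0.04152
Lq = P₀·a^4·ρ / (4!(1-ρ)²) = 0.041519 × 74.2538 × 0.73387 / (24 × 0.070825) = 1.3310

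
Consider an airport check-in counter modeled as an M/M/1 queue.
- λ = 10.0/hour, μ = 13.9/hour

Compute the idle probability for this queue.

ρ = λ/μ = 10.0/13.9 = 0.7194
P(0) = 1 - ρ = 1 - 0.7194 = 0.2806
The server is idle 28.06% of the time.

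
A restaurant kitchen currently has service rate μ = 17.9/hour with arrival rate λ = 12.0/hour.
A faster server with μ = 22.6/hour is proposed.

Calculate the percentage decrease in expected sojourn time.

System 1: ρ₁ = 12.0/17.9 = 0.6704, W₁ = 1/(17.9-12.0) = 0.1695
System 2: ρ₂ = 12.0/22.6 = 0.5310, W₂ = 1/(22.6-12.0) = 0.09434
Improvement: (W₁-W₂)/W₁ = (0.1695-0.09434)/0.1695 = 44.34%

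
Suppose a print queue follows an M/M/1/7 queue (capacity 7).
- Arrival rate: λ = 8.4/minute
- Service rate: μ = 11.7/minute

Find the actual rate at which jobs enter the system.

ρ = λ/μ = 8.4/11.7 = 0.71795
P₀ = (1-ρ)/(1-ρ^(K+1)) = (1-0.71795)/(1-0.71795^8) = 0.2821/0.9294 = 0.3035
P_K = P₀×ρ^K = 0.3035 × 0.71795^7 = 0.3035 × 0.09832 = 0.02984
λ_eff = λ(1-P_K) = 8.4 × (1 - 0.029838) = 8.4 × 0.970162 = 8.1494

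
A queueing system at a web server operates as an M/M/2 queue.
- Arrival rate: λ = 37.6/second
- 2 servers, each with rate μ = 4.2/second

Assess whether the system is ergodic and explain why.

Stability requires ρ = λ/(cμ) < 1
ρ = 37.6/(2 × 4.2) = 37.6/8.40 = 4.4762
Since 4.4762 ≥ 1, the system is UNSTABLE.
Need c > λ/μ = 37.6/4.2 = 8.95.
Minimum servers needed: c = 9.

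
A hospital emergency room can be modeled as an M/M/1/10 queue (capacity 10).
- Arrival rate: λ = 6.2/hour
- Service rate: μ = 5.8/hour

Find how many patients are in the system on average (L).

ρ = λ/μ = 6.2/5.8 = 1.0689655
P₀ = (1-ρ)/(1-ρ^(K+1)) = (1-1.0689655)/(1-1.0689655^11) = -0.06897/-1.0826 = 0.06371
P_K = P₀×ρ^K = 0.06371 × 1.0689655^10 = 0.06371 × 1.9482 = 0.1241
L = ρ[1 - (K+1)ρ^K + Kρ^(K+1)] / [(1-ρ)(1-ρ^(K+1))]
L = 1.0689655 × (1 - 11×1.948215 + 10×2.082575) / ((1 - 1.0689655) × (1 - 2.082575)) = 5.6610 patients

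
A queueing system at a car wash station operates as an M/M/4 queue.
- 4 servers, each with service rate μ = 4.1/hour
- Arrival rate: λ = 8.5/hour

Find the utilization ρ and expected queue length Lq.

Traffic intensity: ρ = λ/(cμ) = 8.5/(4×4.1) = 0.5183
Since ρ = 0.5183 < 1, system is stable.
Offered load a = λ/μ = cρ = 8.5/4.1 = 2.0732
P₀ = [ Σₙ₌₀^3 aⁿ/n! + a^4/(4!(1-ρ)) ]⁻¹
Σ = a^0/0! + a^1/1! + a^2/2! + a^3/3! = 1.0000 + 2.0732 + 2.1490 + 1.4851 = 6.7073
a^4/(4!(1-ρ)) = 18.4731/(24 × 0.4817) = 1.5979
P₀ = 1/(6.7073 + 1.5979) = 0.1204
Lq = P₀·a^4·ρ / (4!(1-ρ)²) = 0.1204 × 18.4731 × 0.5183 / (24 × 0.2320) = 0.2070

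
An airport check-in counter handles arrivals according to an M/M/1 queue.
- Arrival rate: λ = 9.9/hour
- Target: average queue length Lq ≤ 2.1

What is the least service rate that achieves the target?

For M/M/1: Lq = λ²/(μ(μ-λ))
Need Lq ≤ 2.1, i.e. μ(μ-λ) ≥ λ²/2.1
μ² - 9.9μ - 98.01/2.1 ≥ 0  →  μ² - 9.9μ - 46.67143 ≥ 0
Quadratic formula (positive root): μ = [λ + √(λ² + 4×46.67143)]/2
Discriminant: 98.01 + 4×46.67143 = 284.6957, √284.6957 = 16.87293
μ ≥ (9.9 + 16.87293)/2 = 13.3865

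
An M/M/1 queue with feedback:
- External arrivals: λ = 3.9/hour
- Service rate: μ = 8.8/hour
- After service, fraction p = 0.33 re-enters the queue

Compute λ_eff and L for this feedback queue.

Effective arrival rate: λ_eff = λ/(1-p) = 3.9/(1-0.33) = 3.9/0.67 = 5.8209
ρ = λ_eff/μ = 5.8209/8.8 = 0.66147
L = ρ/(1-ρ) = 0.66147/(1-0.66147) = 1.9539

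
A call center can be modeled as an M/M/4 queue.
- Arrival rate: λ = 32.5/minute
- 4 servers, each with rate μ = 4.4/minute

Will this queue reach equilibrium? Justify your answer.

Stability requires ρ = λ/(cμ) < 1
ρ = 32.5/(4 × 4.4) = 32.5/17.60 = 1.8466
Since 1.8466 ≥ 1, the system is UNSTABLE.
Need c > λ/μ = 32.5/4.4 = 7.39.
Minimum servers needed: c = 8.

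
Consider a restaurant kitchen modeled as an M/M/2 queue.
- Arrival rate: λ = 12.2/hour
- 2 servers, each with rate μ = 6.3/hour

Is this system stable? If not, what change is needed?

Stability requires ρ = λ/(cμ) < 1
ρ = 12.2/(2 × 6.3) = 12.2/12.60 = 0.9683
Since 0.9683 < 1, the system is STABLE.
The servers are busy 96.83% of the time.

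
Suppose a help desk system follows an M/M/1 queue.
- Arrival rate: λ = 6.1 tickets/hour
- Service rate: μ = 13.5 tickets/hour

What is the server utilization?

Server utilization: ρ = λ/μ
ρ = 6.1/13.5 = 0.4519
The server is busy 45.19% of the time.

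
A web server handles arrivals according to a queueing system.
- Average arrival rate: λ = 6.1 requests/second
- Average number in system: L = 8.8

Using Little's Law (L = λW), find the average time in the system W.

Little's Law: L = λW, so W = L/λ
W = 8.8/6.1 = 1.4426 seconds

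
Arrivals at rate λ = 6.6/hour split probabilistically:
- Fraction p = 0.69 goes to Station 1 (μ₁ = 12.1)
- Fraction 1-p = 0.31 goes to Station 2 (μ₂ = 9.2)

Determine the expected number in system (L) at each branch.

Effective rates: λ₁ = 6.6×0.69 = 4.554, λ₂ = 6.6×0.31 = 2.046
Station 1: ρ₁ = 4.554/12.1 = 0.37636, L₁ = ρ₁/(1-ρ₁) = 0.37636/(1-0.37636) = 0.6035
Station 2: ρ₂ = 2.046/9.2 = 0.2224, L₂ = ρ₂/(1-ρ₂) = 0.2224/(1-0.2224) = 0.2860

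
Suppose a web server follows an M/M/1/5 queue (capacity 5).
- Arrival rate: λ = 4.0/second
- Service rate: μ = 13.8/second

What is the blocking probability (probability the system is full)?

ρ = λ/μ = 4.0/13.8 = 0.28986
P₀ = (1-ρ)/(1-ρ^(K+1)) = (1-0.28986)/(1-0.28986^6) = 0.71014/0.99941 = 0.7106
P_K = P₀×ρ^K = 0.7106 × 0.28986^5 = 0.7106 × 0.002046 = 0.001454
Blocking probability = 0.15%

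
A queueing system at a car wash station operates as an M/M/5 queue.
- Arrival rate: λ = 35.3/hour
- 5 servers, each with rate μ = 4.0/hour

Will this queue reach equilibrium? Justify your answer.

Stability requires ρ = λ/(cμ) < 1
ρ = 35.3/(5 × 4.0) = 35.3/20.00 = 1.7650
Since 1.7650 ≥ 1, the system is UNSTABLE.
Need c > λ/μ = 35.3/4.0 = 8.82.
Minimum servers needed: c = 9.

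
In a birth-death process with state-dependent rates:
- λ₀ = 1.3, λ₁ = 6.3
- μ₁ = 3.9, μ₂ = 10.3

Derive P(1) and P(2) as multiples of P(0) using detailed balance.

Balance equations:
State 0: λ₀P₀ = μ₁P₁ → P₁ = (λ₀/μ₁)P₀ = (1.3/3.9)P₀ = 0.3333P₀
State 1: P₂ = (λ₀λ₁)/(μ₁μ₂)P₀ = (1.3×6.3)/(3.9×10.3)P₀ = 0.2039P₀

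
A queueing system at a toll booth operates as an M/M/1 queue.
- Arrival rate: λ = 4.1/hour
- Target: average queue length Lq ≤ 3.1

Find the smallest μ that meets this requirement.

For M/M/1: Lq = λ²/(μ(μ-λ))
Need Lq ≤ 3.1, i.e. μ(μ-λ) ≥ λ²/3.1
μ² - 4.1μ - 16.81/3.1 ≥ 0  →  μ² - 4.1μ - 5.42258 ≥ 0
Quadratic formula (positive root): μ = [λ + √(λ² + 4×5.42258)]/2
Discriminant: 16.81 + 4×5.42258 = 38.5003, √38.5003 = 6.2049
μ ≥ (4.1 + 6.2049)/2 = 5.1524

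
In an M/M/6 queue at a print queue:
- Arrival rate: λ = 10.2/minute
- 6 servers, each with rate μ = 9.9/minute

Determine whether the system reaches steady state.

Stability requires ρ = λ/(cμ) < 1
ρ = 10.2/(6 × 9.9) = 10.2/59.40 = 0.1717
Since 0.1717 < 1, the system is STABLE.
The servers are busy 17.17% of the time.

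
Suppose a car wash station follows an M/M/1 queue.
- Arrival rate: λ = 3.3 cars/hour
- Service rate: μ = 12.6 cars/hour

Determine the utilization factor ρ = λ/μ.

Server utilization: ρ = λ/μ
ρ = 3.3/12.6 = 0.2619
The server is busy 26.19% of the time.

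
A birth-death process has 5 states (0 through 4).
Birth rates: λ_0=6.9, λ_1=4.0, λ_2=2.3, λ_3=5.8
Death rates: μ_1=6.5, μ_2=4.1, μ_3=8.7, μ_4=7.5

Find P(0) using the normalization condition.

Ratios P(n)/P(0) = (λ₀···λₙ₋₁)/(μ₁···μₙ):
P(1)/P(0) = (6.9)/(6.5) = 1.06154
P(2)/P(0) = (6.9×4.0)/(6.5×4.1) = 1.03565
P(3)/P(0) = (6.9×4.0×2.3)/(6.5×4.1×8.7) = 0.273792
P(4)/P(0) = (6.9×4.0×2.3×5.8)/(6.5×4.1×8.7×7.5) = 0.211732

Normalization: ∑ P(n) = 1
P(0) × (1.00000 + 1.06154 + 1.03565 + 0.273792 + 0.211732) = 1
P(0) × 3.5827 = 1
P(0) = 1/3.5827 = 0.2791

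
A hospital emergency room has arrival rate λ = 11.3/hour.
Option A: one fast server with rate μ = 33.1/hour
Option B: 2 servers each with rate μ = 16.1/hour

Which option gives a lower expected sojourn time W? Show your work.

Option A: single server μ = 33.1 (M/M/1)
  ρ_A = 11.3/33.1 = 0.3414
  W_A = 1/(μ-λ) = 1/(33.1-11.3) = 1/21.80 = 0.04587

Option B: 2 servers μ = 16.1 (M/M/2)
  ρ_B = λ/(cμ) = 11.3/(2×16.1) = 0.3509
  Offered load a = λ/μ = cρ = 11.3/16.1 = 0.7019
  P₀ = [ Σₙ₌₀^1 aⁿ/n! + a^2/(2!(1-ρ)) ]⁻¹
  Σ = a^0/0! + a^1/1! = 1.0000 + 0.7019 = 1.7019
  a^2/(2!(1-ρ)) = 0.49261/(2 × 0.64907) = 0.3795
  P₀ = 1/(1.7019 + 0.37948) = 0.4805
  Lq = P₀·a^2·ρ / (2!(1-ρ)²) = 0.48046 × 0.49261 × 0.35093 / (2 × 0.42129) = 0.09858
  Wq_B = Lq/λ = 0.098577/11.3 = 0.0087236
  W_B = Wq_B + 1/μ = 0.0087236 + 0.062112 = 0.07084

Since W_A = 0.04587 < W_B = 0.07084, Option A (single fast server) has the shorter time in system.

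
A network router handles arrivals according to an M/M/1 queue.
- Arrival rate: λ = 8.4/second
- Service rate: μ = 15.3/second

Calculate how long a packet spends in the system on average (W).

First, compute utilization: ρ = λ/μ = 8.4/15.3 = 0.5490
For M/M/1: W = 1/(μ-λ)
W = 1/(15.3-8.4) = 1/6.90
W = 0.1449 seconds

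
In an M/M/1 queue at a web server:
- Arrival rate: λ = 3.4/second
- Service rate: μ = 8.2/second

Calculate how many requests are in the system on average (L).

ρ = λ/μ = 3.4/8.2 = 0.4146
For M/M/1: L = λ/(μ-λ)
L = 3.4/(8.2-3.4) = 3.4/4.80
L = 0.7083 requests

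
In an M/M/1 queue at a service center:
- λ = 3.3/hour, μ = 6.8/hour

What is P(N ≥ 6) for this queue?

ρ = λ/μ = 3.3/6.8 = 0.4853
P(N ≥ n) = ρⁿ
P(N ≥ 6) = 0.4853^6
P(N ≥ 6) = 0.01306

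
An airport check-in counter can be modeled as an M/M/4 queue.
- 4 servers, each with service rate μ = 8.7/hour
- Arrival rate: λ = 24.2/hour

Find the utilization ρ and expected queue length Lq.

Traffic intensity: ρ = λ/(cμ) = 24.2/(4×8.7) = 0.6954
Since ρ = 0.6954 < 1, system is stable.
Offered load a = λ/μ = cρ = 24.2/8.7 = 2.7816
P₀ = [ Σₙ₌₀^3 aⁿ/n! + a^4/(4!(1-ρ)) ]⁻¹
Σ = a^0/0! + a^1/1! + a^2/2! + a^3/3! = 1.0000 + 2.7816 + 3.8687 + 3.5870 = 11.2373
a^4/(4!(1-ρ)) = 59.8666/(24 × 0.304598) = 8.1893
P₀ = 1/(11.2373 + 8.1893) = 0.05148
Lq = P₀·a^4·ρ / (4!(1-ρ)²) = 0.051476 × 59.8666 × 0.69540 / (24 × 0.092780) = 0.9624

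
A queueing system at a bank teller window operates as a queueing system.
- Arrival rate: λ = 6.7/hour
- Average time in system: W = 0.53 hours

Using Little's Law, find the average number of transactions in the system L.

Little's Law: L = λW
L = 6.7 × 0.53 = 3.5510 transactions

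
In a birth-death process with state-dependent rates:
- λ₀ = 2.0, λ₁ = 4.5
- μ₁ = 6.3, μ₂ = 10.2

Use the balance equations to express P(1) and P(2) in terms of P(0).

Balance equations:
State 0: λ₀P₀ = μ₁P₁ → P₁ = (λ₀/μ₁)P₀ = (2.0/6.3)P₀ = 0.3175P₀
State 1: P₂ = (λ₀λ₁)/(μ₁μ₂)P₀ = (2.0×4.5)/(6.3×10.2)P₀ = 0.1401P₀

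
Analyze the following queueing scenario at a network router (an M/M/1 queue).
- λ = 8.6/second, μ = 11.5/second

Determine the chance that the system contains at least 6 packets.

ρ = λ/μ = 8.6/11.5 = 0.7478
P(N ≥ n) = ρⁿ
P(N ≥ 6) = 0.7478^6
P(N ≥ 6) = 0.1749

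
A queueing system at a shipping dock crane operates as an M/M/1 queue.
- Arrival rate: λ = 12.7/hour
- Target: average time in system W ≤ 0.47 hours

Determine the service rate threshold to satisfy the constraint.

For M/M/1: W = 1/(μ-λ)
Need W ≤ 0.47, so 1/(μ-λ) ≤ 0.47
μ - λ ≥ 1/0.47 = 2.1277
μ ≥ 12.7 + 2.1277 = 14.8277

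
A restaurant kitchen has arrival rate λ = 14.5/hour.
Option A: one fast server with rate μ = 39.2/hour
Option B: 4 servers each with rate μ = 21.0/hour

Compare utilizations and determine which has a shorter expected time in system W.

Option A: single server μ = 39.2 (M/M/1)
  ρ_A = 14.5/39.2 = 0.3699
  W_A = 1/(μ-λ) = 1/(39.2-14.5) = 1/24.70 = 0.04049

Option B: 4 servers μ = 21.0 (M/M/4)
  ρ_B = λ/(cμ) = 14.5/(4×21.0) = 0.1726
  Offered load a = λ/μ = cρ = 14.5/21.0 = 0.6905
  P₀ = [ Σₙ₌₀^3 aⁿ/n! + a^4/(4!(1-ρ)) ]⁻¹
  Σ = a^0/0! + a^1/1! + a^2/2! + a^3/3! = 1.0000 + 0.69048 + 0.23838 + 0.054865 = 1.9837
  a^4/(4!(1-ρ)) = 0.2273/(24 × 0.8274) = 0.01145
  P₀ = 1/(1.9837 + 0.01145) = 0.5012
  Lq = P₀·a^4·ρ / (4!(1-ρ)²) = 0.5012 × 0.2273 × 0.1726 / (24 × 0.6846) = 0.001197
  Wq_B = Lq/λ = 0.001197/14.5 = 0.00008255
  W_B = Wq_B + 1/μ = 0.00008255 + 0.04762 = 0.04770

Since W_A = 0.04049 < W_B = 0.04770, Option A (single fast server) has the shorter time in system.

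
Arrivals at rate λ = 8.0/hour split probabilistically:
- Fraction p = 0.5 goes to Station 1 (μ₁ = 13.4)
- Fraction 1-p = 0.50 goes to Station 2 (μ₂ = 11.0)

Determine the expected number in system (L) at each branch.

Effective rates: λ₁ = 8.0×0.5 = 4, λ₂ = 8.0×0.50 = 4
Station 1: ρ₁ = 4/13.4 = 0.2985, L₁ = ρ₁/(1-ρ₁) = 0.2985/(1-0.2985) = 0.4255
Station 2: ρ₂ = 4/11.0 = 0.36364, L₂ = ρ₂/(1-ρ₂) = 0.36364/(1-0.36364) = 0.5714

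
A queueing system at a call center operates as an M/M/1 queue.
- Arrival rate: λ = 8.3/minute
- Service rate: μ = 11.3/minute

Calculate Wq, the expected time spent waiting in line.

First, compute utilization: ρ = λ/μ = 8.3/11.3 = 0.7345
For M/M/1: Wq = λ/(μ(μ-λ))
Wq = 8.3/(11.3 × (11.3-8.3))
Wq = 8.3/(11.3 × 3.00)
Wq = 0.2448 minutes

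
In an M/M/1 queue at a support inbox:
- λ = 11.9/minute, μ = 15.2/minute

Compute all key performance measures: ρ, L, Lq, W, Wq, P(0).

Step 1: ρ = λ/μ = 11.9/15.2 = 0.7829
Step 2: L = λ/(μ-λ) = 11.9/3.30 = 3.6061
Step 3: Lq = λ²/(μ(μ-λ)) = 141.61/(15.2×3.30) = 2.8232
Step 4: W = 1/(μ-λ) = 1/3.30 = 0.30303
Step 5: Wq = λ/(μ(μ-λ)) = 11.9/(15.2×3.30) = 0.2372
Step 6: P(0) = 1-ρ = 0.2171
Verify: L = λW = 11.9×0.30303 = 3.6061 ✔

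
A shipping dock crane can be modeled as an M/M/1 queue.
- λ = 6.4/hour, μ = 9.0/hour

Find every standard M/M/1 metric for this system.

Step 1: ρ = λ/μ = 6.4/9.0 = 0.7111
Step 2: L = λ/(μ-λ) = 6.4/2.60 = 2.4615
Step 3: Lq = λ²/(μ(μ-λ)) = 40.96/(9.0×2.60) = 1.7504
Step 4: W = 1/(μ-λ) = 1/2.60 = 0.384615
Step 5: Wq = λ/(μ(μ-λ)) = 6.4/(9.0×2.60) = 0.2735
Step 6: P(0) = 1-ρ = 0.2889
Verify: L = λW = 6.4×0.384615 = 2.4615 ✔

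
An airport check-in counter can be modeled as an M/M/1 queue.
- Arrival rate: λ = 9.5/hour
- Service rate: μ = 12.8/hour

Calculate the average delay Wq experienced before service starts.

First, compute utilization: ρ = λ/μ = 9.5/12.8 = 0.7422
For M/M/1: Wq = λ/(μ(μ-λ))
Wq = 9.5/(12.8 × (12.8-9.5))
Wq = 9.5/(12.8 × 3.30)
Wq = 0.2249 hours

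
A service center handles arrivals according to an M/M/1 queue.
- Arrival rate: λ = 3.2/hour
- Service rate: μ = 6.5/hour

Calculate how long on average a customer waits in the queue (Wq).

First, compute utilization: ρ = λ/μ = 3.2/6.5 = 0.4923
For M/M/1: Wq = λ/(μ(μ-λ))
Wq = 3.2/(6.5 × (6.5-3.2))
Wq = 3.2/(6.5 × 3.30)
Wq = 0.1492 hours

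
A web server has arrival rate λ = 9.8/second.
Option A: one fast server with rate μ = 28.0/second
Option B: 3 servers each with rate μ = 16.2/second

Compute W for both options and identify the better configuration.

Option A: single server μ = 28.0 (M/M/1)
  ρ_A = 9.8/28.0 = 0.3500
  W_A = 1/(μ-λ) = 1/(28.0-9.8) = 1/18.20 = 0.05495

Option B: 3 servers μ = 16.2 (M/M/3)
  ρ_B = λ/(cμ) = 9.8/(3×16.2) = 0.2016
  Offered load a = λ/μ = cρ = 9.8/16.2 = 0.6049
  P₀ = [ Σₙ₌₀^2 aⁿ/n! + a^3/(3!(1-ρ)) ]⁻¹
  Σ = a^0/0! + a^1/1! + a^2/2! = 1.0000 + 0.6049 + 0.1830 = 1.7879
  a^3/(3!(1-ρ)) = 0.2214/(6 × 0.7984) = 0.04622
  P₀ = 1/(1.7879 + 0.04622) = 0.5452
  Lq = P₀·a^3·ρ / (3!(1-ρ)²) = 0.545218 × 0.221377 × 0.201646 / (6 × 0.637369) = 0.006364
  Wq_B = Lq/λ = 0.006364/9.8 = 0.0006494
  W_B = Wq_B + 1/μ = 0.0006494 + 0.06173 = 0.06238

Since W_A = 0.05495 < W_B = 0.06238, Option A (single fast server) has the shorter time in system.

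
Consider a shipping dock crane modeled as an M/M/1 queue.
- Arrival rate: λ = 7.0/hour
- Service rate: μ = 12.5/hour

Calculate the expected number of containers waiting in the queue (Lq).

ρ = λ/μ = 7.0/12.5 = 0.5600
For M/M/1: Lq = λ²/(μ(μ-λ))
Lq = 49.00/(12.5 × 5.50)
Lq = 0.7127 containers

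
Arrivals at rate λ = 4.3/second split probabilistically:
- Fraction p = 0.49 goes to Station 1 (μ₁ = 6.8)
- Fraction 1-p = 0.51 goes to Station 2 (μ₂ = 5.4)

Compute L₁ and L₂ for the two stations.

Effective rates: λ₁ = 4.3×0.49 = 2.107, λ₂ = 4.3×0.51 = 2.193
Station 1: ρ₁ = 2.107/6.8 = 0.30985, L₁ = ρ₁/(1-ρ₁) = 0.30985/(1-0.30985) = 0.4490
Station 2: ρ₂ = 2.193/5.4 = 0.4061, L₂ = ρ₂/(1-ρ₂) = 0.4061/(1-0.4061) = 0.6838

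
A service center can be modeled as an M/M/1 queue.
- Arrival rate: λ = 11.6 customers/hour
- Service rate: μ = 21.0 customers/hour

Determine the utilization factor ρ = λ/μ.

Server utilization: ρ = λ/μ
ρ = 11.6/21.0 = 0.5524
The server is busy 55.24% of the time.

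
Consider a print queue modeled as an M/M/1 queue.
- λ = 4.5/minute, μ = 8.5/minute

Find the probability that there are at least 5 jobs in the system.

ρ = λ/μ = 4.5/8.5 = 0.52941
P(N ≥ n) = ρⁿ
P(N ≥ 5) = 0.52941^5
P(N ≥ 5) = 0.04159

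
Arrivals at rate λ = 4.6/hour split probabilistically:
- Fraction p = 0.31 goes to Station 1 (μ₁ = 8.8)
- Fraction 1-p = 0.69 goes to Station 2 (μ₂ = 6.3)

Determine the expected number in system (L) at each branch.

Effective rates: λ₁ = 4.6×0.31 = 1.426, λ₂ = 4.6×0.69 = 3.174
Station 1: ρ₁ = 1.426/8.8 = 0.16205, L₁ = ρ₁/(1-ρ₁) = 0.16205/(1-0.16205) = 0.1934
Station 2: ρ₂ = 3.174/6.3 = 0.50381, L₂ = ρ₂/(1-ρ₂) = 0.50381/(1-0.50381) = 1.0154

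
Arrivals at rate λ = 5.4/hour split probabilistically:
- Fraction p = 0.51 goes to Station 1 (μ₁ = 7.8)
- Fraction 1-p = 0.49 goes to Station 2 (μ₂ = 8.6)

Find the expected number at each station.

Effective rates: λ₁ = 5.4×0.51 = 2.754, λ₂ = 5.4×0.49 = 2.646
Station 1: ρ₁ = 2.754/7.8 = 0.3531, L₁ = ρ₁/(1-ρ₁) = 0.3531/(1-0.3531) = 0.5458
Station 2: ρ₂ = 2.646/8.6 = 0.30767, L₂ = ρ₂/(1-ρ₂) = 0.30767/(1-0.30767) = 0.4444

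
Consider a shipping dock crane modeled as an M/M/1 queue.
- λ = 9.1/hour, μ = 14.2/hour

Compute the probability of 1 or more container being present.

ρ = λ/μ = 9.1/14.2 = 0.6408
P(N ≥ n) = ρⁿ
P(N ≥ 1) = 0.6408^1
P(N ≥ 1) = 0.6408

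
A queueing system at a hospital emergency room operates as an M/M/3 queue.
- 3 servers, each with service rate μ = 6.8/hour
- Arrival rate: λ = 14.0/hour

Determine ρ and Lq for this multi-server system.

Traffic intensity: ρ = λ/(cμ) = 14.0/(3×6.8) = 0.6863
Since ρ = 0.6863 < 1, system is stable.
Offered load a = λ/μ = cρ = 14.0/6.8 = 2.0588
P₀ = [ Σₙ₌₀^2 aⁿ/n! + a^3/(3!(1-ρ)) ]⁻¹
Σ = a^0/0! + a^1/1! + a^2/2! = 1.0000 + 2.0588 + 2.1194 = 5.1782
a^3/(3!(1-ρ)) = 8.72685/(6 × 0.313725) = 4.6361
P₀ = 1/(5.1782 + 4.6361) = 0.1019
Lq = P₀·a^3·ρ / (3!(1-ρ)²) = 0.10189 × 8.7268 × 0.68627 / (6 × 0.098424) = 1.0333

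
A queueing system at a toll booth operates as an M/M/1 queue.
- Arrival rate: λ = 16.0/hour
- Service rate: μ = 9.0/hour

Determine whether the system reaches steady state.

Stability requires ρ = λ/(cμ) < 1
ρ = 16.0/(1 × 9.0) = 16.0/9.00 = 1.7778
Since 1.7778 ≥ 1, the system is UNSTABLE.
Queue grows without bound. Need μ > λ = 16.0.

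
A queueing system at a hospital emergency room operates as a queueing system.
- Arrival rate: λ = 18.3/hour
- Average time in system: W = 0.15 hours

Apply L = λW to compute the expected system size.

Little's Law: L = λW
L = 18.3 × 0.15 = 2.7450 patients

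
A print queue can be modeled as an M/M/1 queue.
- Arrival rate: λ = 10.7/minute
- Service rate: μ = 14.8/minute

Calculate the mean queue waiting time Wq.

First, compute utilization: ρ = λ/μ = 10.7/14.8 = 0.7230
For M/M/1: Wq = λ/(μ(μ-λ))
Wq = 10.7/(14.8 × (14.8-10.7))
Wq = 10.7/(14.8 × 4.10)
Wq = 0.1763 minutes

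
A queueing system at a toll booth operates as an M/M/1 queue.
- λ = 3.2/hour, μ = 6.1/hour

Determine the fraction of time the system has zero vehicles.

ρ = λ/μ = 3.2/6.1 = 0.5246
P(0) = 1 - ρ = 1 - 0.5246 = 0.4754
The server is idle 47.54% of the time.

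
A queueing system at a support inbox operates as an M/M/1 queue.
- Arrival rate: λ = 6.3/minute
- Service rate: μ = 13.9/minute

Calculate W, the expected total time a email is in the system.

First, compute utilization: ρ = λ/μ = 6.3/13.9 = 0.4532
For M/M/1: W = 1/(μ-λ)
W = 1/(13.9-6.3) = 1/7.60
W = 0.1316 minutes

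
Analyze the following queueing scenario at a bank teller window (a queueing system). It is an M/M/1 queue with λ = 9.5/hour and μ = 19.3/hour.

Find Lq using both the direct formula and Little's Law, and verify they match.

Method 1 (direct): Lq = λ²/(μ(μ-λ)) = 90.25/(19.3 × 9.80) = 0.4772

Method 2 (Little's Law):
W = 1/(μ-λ) = 1/9.80 = 0.10204
Wq = W - 1/μ = 0.10204 - 0.051813 = 0.05023
Lq = λWq = 9.5 × 0.05023 = 0.4772 ✔ (matches Method 1)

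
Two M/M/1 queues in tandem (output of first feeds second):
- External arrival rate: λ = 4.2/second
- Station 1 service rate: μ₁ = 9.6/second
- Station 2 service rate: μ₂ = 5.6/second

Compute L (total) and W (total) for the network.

By Jackson's theorem, each station behaves as independent M/M/1.
Station 1: ρ₁ = 4.2/9.6 = 0.4375, L₁ = ρ₁/(1-ρ₁) = λ/(μ₁-λ) = 4.2/5.40 = 0.7778
Station 2: ρ₂ = 4.2/5.6 = 0.7500, L₂ = ρ₂/(1-ρ₂) = λ/(μ₂-λ) = 4.2/1.40 = 3.0000
Total: L = L₁ + L₂ = 0.7778 + 3.0000 = 3.7778
W = L/λ = 3.7778/4.2 = 0.8995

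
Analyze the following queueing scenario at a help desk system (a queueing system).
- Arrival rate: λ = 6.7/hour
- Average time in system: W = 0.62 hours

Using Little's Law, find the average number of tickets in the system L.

Little's Law: L = λW
L = 6.7 × 0.62 = 4.1540 tickets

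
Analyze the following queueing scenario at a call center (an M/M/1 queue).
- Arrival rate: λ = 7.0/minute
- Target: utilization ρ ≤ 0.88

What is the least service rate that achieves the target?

ρ = λ/μ, so μ = λ/ρ
μ ≥ 7.0/0.88 = 7.9545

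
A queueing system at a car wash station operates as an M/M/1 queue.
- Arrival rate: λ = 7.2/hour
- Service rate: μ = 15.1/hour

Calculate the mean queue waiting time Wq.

First, compute utilization: ρ = λ/μ = 7.2/15.1 = 0.4768
For M/M/1: Wq = λ/(μ(μ-λ))
Wq = 7.2/(15.1 × (15.1-7.2))
Wq = 7.2/(15.1 × 7.90)
Wq = 0.06036 hours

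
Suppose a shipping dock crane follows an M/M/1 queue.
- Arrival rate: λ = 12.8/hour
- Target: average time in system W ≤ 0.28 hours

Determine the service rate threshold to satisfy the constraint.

For M/M/1: W = 1/(μ-λ)
Need W ≤ 0.28, so 1/(μ-λ) ≤ 0.28
μ - λ ≥ 1/0.28 = 3.5714
μ ≥ 12.8 + 3.5714 = 16.3714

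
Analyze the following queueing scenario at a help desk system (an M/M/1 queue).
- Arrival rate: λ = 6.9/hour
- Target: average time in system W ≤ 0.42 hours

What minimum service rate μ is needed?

For M/M/1: W = 1/(μ-λ)
Need W ≤ 0.42, so 1/(μ-λ) ≤ 0.42
μ - λ ≥ 1/0.42 = 2.3810
μ ≥ 6.9 + 2.3810 = 9.2810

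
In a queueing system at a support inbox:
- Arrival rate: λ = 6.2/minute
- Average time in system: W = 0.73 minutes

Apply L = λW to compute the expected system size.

Little's Law: L = λW
L = 6.2 × 0.73 = 4.5260 emails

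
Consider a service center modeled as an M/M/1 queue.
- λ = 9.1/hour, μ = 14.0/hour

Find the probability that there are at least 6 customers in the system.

ρ = λ/μ = 9.1/14.0 = 0.6500
P(N ≥ n) = ρⁿ
P(N ≥ 6) = 0.6500^6
P(N ≥ 6) = 0.07542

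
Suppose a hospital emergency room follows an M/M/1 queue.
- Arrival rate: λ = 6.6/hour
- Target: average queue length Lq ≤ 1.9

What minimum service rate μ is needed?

For M/M/1: Lq = λ²/(μ(μ-λ))
Need Lq ≤ 1.9, i.e. μ(μ-λ) ≥ λ²/1.9
μ² - 6.6μ - 43.56/1.9 ≥ 0  →  μ² - 6.6μ - 22.92632 ≥ 0
Quadratic formula (positive root): μ = [λ + √(λ² + 4×22.92632)]/2
Discriminant: 43.56 + 4×22.92632 = 135.2653, √135.2653 = 11.6304
μ ≥ (6.6 + 11.6304)/2 = 9.1152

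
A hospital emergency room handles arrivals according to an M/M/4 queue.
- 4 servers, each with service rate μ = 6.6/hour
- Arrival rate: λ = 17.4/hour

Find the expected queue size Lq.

Traffic intensity: ρ = λ/(cμ) = 17.4/(4×6.6) = 0.6591
Since ρ = 0.6591 < 1, system is stable.
Offered load a = λ/μ = cρ = 17.4/6.6 = 2.6364
P₀ = [ Σₙ₌₀^3 aⁿ/n! + a^4/(4!(1-ρ)) ]⁻¹
Σ = a^0/0! + a^1/1! + a^2/2! + a^3/3! = 1.00000 + 2.63636 + 3.47521 + 3.05397 = 10.1655
a^4/(4!(1-ρ)) = 48.3082/(24 × 0.34091) = 5.9043
P₀ = 1/(10.1655 + 5.9043) = 0.06223
Lq = P₀·a^4·ρ / (4!(1-ρ)²) = 0.062228 × 48.3082 × 0.65909 / (24 × 0.11622) = 0.7103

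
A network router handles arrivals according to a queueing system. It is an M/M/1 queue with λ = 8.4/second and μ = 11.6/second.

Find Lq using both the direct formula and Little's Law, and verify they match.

Method 1 (direct): Lq = λ²/(μ(μ-λ)) = 70.56/(11.6 × 3.20) = 1.9009

Method 2 (Little's Law):
W = 1/(μ-λ) = 1/3.20 = 0.3125
Wq = W - 1/μ = 0.3125 - 0.08621 = 0.2263
Lq = λWq = 8.4 × 0.2263 = 1.9009 ✔ (matches Method 1)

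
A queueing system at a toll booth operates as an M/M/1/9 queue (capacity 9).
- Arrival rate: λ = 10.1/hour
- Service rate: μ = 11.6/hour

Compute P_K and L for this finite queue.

ρ = λ/μ = 10.1/11.6 = 0.87069
P₀ = (1-ρ)/(1-ρ^(K+1)) = (1-0.87069)/(1-0.87069^10) = 0.1293/0.7496 = 0.1725
P_K = P₀×ρ^K = 0.1725 × 0.87069^9 = 0.1725 × 0.2876 = 0.04961
Blocking probability P_9 = 0.04961 (4.96%)
L = ρ[1 - (K+1)ρ^K + Kρ^(K+1)] / [(1-ρ)(1-ρ^(K+1))]
L = 0.87069 × (1 - 10×0.287589 + 9×0.250401) / ((1 - 0.87069) × (1 - 0.250401)) = 3.3929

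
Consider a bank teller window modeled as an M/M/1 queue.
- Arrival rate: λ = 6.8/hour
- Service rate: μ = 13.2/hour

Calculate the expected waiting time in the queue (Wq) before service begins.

First, compute utilization: ρ = λ/μ = 6.8/13.2 = 0.5152
For M/M/1: Wq = λ/(μ(μ-λ))
Wq = 6.8/(13.2 × (13.2-6.8))
Wq = 6.8/(13.2 × 6.40)
Wq = 0.08049 hours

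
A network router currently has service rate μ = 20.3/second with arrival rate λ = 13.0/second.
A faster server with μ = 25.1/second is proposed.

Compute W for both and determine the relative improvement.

System 1: ρ₁ = 13.0/20.3 = 0.6404, W₁ = 1/(20.3-13.0) = 0.13699
System 2: ρ₂ = 13.0/25.1 = 0.5179, W₂ = 1/(25.1-13.0) = 0.082645
Improvement: (W₁-W₂)/W₁ = (0.13699-0.082645)/0.13699 = 39.67%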